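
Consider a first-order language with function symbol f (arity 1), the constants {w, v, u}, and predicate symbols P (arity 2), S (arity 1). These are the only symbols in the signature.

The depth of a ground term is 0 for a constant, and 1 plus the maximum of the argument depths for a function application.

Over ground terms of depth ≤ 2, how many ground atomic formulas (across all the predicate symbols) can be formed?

90

First count ground terms of depth ≤ 2.
Let N_k count ground terms of depth at most k. Each non-constant term of depth ≤ k is some function symbol applied to depth-≤(k−1) arguments, giving N_k = 3 + N_{k-1}.
N_0 = 3
N_1 = 3 + 3 = 6
N_2 = 3 + 6 = 9
Explicitly: w, v, u, f(w), f(v), f(u), f(f(w)), f(f(v)), f(f(u)).
So |H| = 9.
Ground atoms are formed by filling each argument slot of a predicate with a term from H, so an r-ary predicate gives |H|^r atoms:
  P: 9^2 = 81;  S: 9
Total ground atoms: 81 + 9 = 90.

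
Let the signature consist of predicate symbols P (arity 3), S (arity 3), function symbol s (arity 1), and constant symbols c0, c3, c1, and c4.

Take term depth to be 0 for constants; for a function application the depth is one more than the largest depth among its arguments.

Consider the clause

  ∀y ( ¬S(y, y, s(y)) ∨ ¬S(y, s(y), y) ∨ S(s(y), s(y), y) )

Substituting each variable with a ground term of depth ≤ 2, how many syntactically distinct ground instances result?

Ground terms of depth ≤ 2:
  Count level by level. With function symbols s/1, the terms of depth ≤ k are the 4 constants together with each function applied to depth-≤(k−1) tuples, so N_k = 4 + N_{k-1}.
  N_0 = 4
  N_1 = 4 + 4 = 8
  N_2 = 4 + 8 = 12
  Explicitly: c0, c3, c1, c4, s(c0), s(c3), s(c1), s(c4), s(s(c0)), s(s(c3)), s(s(c1)), s(s(c4)).
So there are 12 ground terms available for substitution.
The clause has 1 distinct variable (y), which appears in the body. In the free term algebra distinct substitutions yield syntactically distinct ground instances.
Number of ground instances = 12.

12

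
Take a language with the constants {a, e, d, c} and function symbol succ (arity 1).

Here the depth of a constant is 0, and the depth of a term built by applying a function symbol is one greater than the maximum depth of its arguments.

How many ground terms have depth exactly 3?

Count level by level. With function symbols succ/1, the terms of depth ≤ k are the 4 constants together with each function applied to depth-≤(k−1) tuples, so N_k = 4 + N_{k-1}.
N_0 = 4
N_1 = 4 + 4 = 8
N_2 = 4 + 8 = 12
N_3 = 4 + 12 = 16
Terms of depth exactly 3: N_3 − N_2 = 16 − 12 = 4.

4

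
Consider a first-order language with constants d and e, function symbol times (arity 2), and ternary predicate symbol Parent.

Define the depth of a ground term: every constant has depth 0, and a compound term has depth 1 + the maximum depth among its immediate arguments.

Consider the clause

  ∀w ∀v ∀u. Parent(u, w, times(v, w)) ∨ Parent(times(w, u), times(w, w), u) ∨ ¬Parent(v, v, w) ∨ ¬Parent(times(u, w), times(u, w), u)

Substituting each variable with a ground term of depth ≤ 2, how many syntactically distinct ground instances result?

54872

Ground terms of depth ≤ 2:
  Let N_k = |{terms of depth ≤ k}|. Then N_0 = 2 and N_k = 2 + N_{k-1}^2 for k ≥ 1 (one summand per function symbol, arity giving the exponent).
  N_0 = 2
  N_1 = 2 + 2^2 = 6
  N_2 = 2 + 6^2 = 38
So there are 38 ground terms available for substitution.
The clause has 3 distinct variables (w, v, u), each appearing in the body. In the free term algebra distinct substitutions yield syntactically distinct ground instances.
Number of ground instances = 38^3 = 54872.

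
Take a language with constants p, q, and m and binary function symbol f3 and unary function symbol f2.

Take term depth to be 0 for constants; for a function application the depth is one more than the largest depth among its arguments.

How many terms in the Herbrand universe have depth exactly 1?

12

Count level by level. With function symbols f3/2, f2/1, the terms of depth ≤ k are the 3 constants together with each function applied to depth-≤(k−1) tuples, so N_k = 3 + N_{k-1}^2 + N_{k-1}.
N_0 = 3
N_1 = 3 + 3^2 + 3 = 15
Terms of depth exactly 1: N_1 − N_0 = 15 − 3 = 12.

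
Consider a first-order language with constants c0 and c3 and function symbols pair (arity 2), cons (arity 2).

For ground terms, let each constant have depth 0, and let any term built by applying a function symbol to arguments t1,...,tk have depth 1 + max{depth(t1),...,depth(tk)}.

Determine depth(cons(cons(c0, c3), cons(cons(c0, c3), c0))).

depth(cons(c0, c3)) = 1 + max(0, 0) = 1
depth(cons(cons(c0, c3), c0)) = 1 + max(1, 0) = 2
depth(cons(cons(c0, c3), cons(cons(c0, c3), c0))) = 1 + max(1, 2) = 3

3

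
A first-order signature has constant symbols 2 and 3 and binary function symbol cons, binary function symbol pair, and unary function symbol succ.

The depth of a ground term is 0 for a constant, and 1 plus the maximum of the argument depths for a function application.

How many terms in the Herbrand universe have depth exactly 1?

10

Count level by level. With function symbols cons/2, pair/2, succ/1, the terms of depth ≤ k are the 2 constants together with each function applied to depth-≤(k−1) tuples, so N_k = 2 + N_{k-1}^2 + N_{k-1}^2 + N_{k-1}.
N_0 = 2
N_1 = 2 + 2^2 + 2^2 + 2 = 12
Terms of depth exactly 1: N_1 − N_0 = 12 − 2 = 10.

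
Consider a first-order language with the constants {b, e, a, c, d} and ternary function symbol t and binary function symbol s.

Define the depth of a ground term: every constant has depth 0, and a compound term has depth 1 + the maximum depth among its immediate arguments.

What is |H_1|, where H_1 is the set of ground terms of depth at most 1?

If N_k denotes the number of depth-≤k ground terms, the 5 constants give N_0 = 5, and each function symbol of arity r contributes N_{k-1}^r new terms at level k: N_k = 5 + N_{k-1}^3 + N_{k-1}^2.
N_0 = 5
N_1 = 5 + 5^3 + 5^2 = 155

155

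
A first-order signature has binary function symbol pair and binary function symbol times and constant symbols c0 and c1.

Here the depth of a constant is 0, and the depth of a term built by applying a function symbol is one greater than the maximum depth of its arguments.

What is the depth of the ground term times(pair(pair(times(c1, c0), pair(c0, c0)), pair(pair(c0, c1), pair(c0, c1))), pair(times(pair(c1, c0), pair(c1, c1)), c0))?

4

depth(times(c1, c0)) = 1 + max(0, 0) = 1
depth(pair(c0, c0)) = 1 + max(0, 0) = 1
depth(pair(times(c1, c0), pair(c0, c0))) = 1 + max(1, 1) = 2
depth(pair(c0, c1)) = 1 + max(0, 0) = 1
depth(pair(pair(c0, c1), pair(c0, c1))) = 1 + max(1, 1) = 2
depth(pair(pair(times(c1, c0), pair(c0, c0)), pair(pair(c0, c1), pair(c0, c1)))) = 1 + max(2, 2) = 3
depth(pair(c1, c0)) = 1 + max(0, 0) = 1
depth(pair(c1, c1)) = 1 + max(0, 0) = 1
depth(times(pair(c1, c0), pair(c1, c1))) = 1 + max(1, 1) = 2
depth(pair(times(pair(c1, c0), pair(c1, c1)), c0)) = 1 + max(2, 0) = 3
depth(times(pair(pair(times(c1, c0), pair(c0, c0)), pair(pair(c0, c1), pair(c0, c1))), pair(times(pair(c1, c0), pair(c1, c1)), c0))) = 1 + max(3, 3) = 4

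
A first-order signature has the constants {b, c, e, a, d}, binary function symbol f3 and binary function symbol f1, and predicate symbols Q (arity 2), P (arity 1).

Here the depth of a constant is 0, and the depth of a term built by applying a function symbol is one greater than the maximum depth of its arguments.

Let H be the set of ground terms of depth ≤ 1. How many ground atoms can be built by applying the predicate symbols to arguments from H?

3080

First count ground terms of depth ≤ 1.
Write N_k for the number of ground terms of depth ≤ k. A term of depth ≤ k is either a constant or a function symbol applied to arguments of depth ≤ k−1, so N_k = 5 + N_{k-1}^2 + N_{k-1}^2.
N_0 = 5
N_1 = 5 + 5^2 + 5^2 = 55
So |H| = 55.
A ground atom is a predicate applied to a tuple of terms from H, so the count is the sum over predicates of |H|^arity:
  Q: 55^2 = 3025;  P: 55
Total ground atoms: 3025 + 55 = 3080.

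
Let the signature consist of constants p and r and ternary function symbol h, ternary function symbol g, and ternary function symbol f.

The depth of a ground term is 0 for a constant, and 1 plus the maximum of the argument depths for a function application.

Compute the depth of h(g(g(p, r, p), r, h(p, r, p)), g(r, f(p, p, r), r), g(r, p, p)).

depth(g(p, r, p)) = 1 + max(0, 0, 0) = 1
depth(h(p, r, p)) = 1 + max(0, 0, 0) = 1
depth(g(g(p, r, p), r, h(p, r, p))) = 1 + max(1, 0, 1) = 2
depth(f(p, p, r)) = 1 + max(0, 0, 0) = 1
depth(g(r, f(p, p, r), r)) = 1 + max(0, 1, 0) = 2
depth(g(r, p, p)) = 1 + max(0, 0, 0) = 1
depth(h(g(g(p, r, p), r, h(p, r, p)), g(r, f(p, p, r), r), g(r, p, p))) = 1 + max(2, 2, 1) = 3

3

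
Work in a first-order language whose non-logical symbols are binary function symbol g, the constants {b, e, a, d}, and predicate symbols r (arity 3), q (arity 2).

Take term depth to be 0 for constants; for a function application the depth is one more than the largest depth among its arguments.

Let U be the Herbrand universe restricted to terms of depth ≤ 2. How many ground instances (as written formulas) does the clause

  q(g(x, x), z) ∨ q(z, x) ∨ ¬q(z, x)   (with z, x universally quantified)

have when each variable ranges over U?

Ground terms of depth ≤ 2:
  If N_k denotes the number of depth-≤k ground terms, the 4 constants give N_0 = 4, and each function symbol of arity r contributes N_{k-1}^r new terms at level k: N_k = 4 + N_{k-1}^2.
  N_0 = 4
  N_1 = 4 + 4^2 = 20
  N_2 = 4 + 20^2 = 404
So there are 404 ground terms available for substitution.
The clause has 2 distinct variables (z, x), each appearing in the body. In the free term algebra distinct substitutions yield syntactically distinct ground instances.
Number of ground instances = 404^2 = 163216.

163216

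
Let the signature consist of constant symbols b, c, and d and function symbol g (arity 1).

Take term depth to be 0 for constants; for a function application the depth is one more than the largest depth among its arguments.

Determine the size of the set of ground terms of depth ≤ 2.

9

Count level by level. With function symbols g/1, the terms of depth ≤ k are the 3 constants together with each function applied to depth-≤(k−1) tuples, so N_k = 3 + N_{k-1}.
N_0 = 3
N_1 = 3 + 3 = 6
N_2 = 3 + 6 = 9
Explicitly: b, c, d, g(b), g(c), g(d), g(g(b)), g(g(c)), g(g(d)).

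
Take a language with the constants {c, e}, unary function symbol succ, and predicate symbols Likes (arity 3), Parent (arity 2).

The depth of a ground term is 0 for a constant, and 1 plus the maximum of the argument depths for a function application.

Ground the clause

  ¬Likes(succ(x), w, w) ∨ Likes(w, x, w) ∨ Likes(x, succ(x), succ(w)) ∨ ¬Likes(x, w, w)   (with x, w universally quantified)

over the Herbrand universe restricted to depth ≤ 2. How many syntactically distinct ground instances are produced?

Ground terms of depth ≤ 2:
  If N_k denotes the number of depth-≤k ground terms, the 2 constants give N_0 = 2, and each function symbol of arity r contributes N_{k-1}^r new terms at level k: N_k = 2 + N_{k-1}.
  N_0 = 2
  N_1 = 2 + 2 = 4
  N_2 = 2 + 4 = 6
So there are 6 ground terms available for substitution.
The clause has 2 distinct variables (x, w), each appearing in the body. In the free term algebra distinct substitutions yield syntactically distinct ground instances.
Number of ground instances = 6^2 = 36.

36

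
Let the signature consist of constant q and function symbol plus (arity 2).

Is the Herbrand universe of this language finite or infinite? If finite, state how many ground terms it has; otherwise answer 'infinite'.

infinite

The signature has at least one function symbol (plus, arity 2) and at least one constant (q).
Iterating plus gives infinitely many distinct ground terms: q, plus(q, q), plus(plus(q, q), plus(q, q)), ...
So the Herbrand universe is infinite.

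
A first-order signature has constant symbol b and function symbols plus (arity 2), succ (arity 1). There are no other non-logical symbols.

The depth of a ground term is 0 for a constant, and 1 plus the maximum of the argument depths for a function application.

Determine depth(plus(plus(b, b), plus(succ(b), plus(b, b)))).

3

depth(plus(b, b)) = 1 + max(0, 0) = 1
depth(succ(b)) = 1 + depth(b) = 1 + 0 = 1
depth(plus(succ(b), plus(b, b))) = 1 + max(1, 1) = 2
depth(plus(plus(b, b), plus(succ(b), plus(b, b)))) = 1 + max(1, 2) = 3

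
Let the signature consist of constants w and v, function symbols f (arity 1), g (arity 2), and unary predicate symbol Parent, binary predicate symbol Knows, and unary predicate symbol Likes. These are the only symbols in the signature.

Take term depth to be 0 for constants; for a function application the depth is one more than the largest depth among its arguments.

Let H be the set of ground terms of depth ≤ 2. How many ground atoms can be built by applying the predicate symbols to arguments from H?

5624

First count ground terms of depth ≤ 2.
If N_k denotes the number of depth-≤k ground terms, the 2 constants give N_0 = 2, and each function symbol of arity r contributes N_{k-1}^r new terms at level k: N_k = 2 + N_{k-1} + N_{k-1}^2.
N_0 = 2
N_1 = 2 + 2 + 2^2 = 8
N_2 = 2 + 8 + 8^2 = 74
So |H| = 74.
A ground atom is a predicate applied to a tuple of terms from H, so the count is the sum over predicates of |H|^arity:
  Parent: 74;  Knows: 74^2 = 5476;  Likes: 74
Total ground atoms: 74 + 5476 + 74 = 5624.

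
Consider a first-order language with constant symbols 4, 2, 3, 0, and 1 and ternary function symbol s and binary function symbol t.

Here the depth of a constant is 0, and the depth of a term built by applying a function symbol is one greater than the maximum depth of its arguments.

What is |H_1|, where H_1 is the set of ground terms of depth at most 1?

155

Count level by level. With function symbols s/3, t/2, the terms of depth ≤ k are the 5 constants together with each function applied to depth-≤(k−1) tuples, so N_k = 5 + N_{k-1}^3 + N_{k-1}^2.
N_0 = 5
N_1 = 5 + 5^3 + 5^2 = 155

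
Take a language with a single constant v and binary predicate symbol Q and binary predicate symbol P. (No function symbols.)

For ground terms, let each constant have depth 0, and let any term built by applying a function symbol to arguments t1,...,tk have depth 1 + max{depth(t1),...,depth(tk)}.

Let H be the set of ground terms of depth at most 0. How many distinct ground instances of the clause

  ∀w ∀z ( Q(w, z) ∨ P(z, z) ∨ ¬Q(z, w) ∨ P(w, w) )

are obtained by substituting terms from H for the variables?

Ground terms of depth ≤ 0:
  With no function symbols every ground term is a constant, so there is exactly 1 ground term at every depth bound.
  N_0 = 1
So there is exactly 1 ground term available for substitution.
The body mentions every one of the 2 quantified variables; since ground terms form a free algebra, no two substitutions collapse to the same formula.
Number of ground instances = 1^2 = 1.

1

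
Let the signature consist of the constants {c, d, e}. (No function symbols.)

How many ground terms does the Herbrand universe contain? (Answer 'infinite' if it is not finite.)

There are no function symbols, so every ground term is one of the 3 constants.
The Herbrand universe is {c, d, e}, which is finite with 3 elements.

3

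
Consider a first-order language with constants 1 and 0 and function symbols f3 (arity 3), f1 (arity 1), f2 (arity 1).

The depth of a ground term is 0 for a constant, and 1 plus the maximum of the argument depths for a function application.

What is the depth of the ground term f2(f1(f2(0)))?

depth(f2(0)) = 1 + depth(0) = 1 + 0 = 1
depth(f1(f2(0))) = 1 + depth(f2(0)) = 1 + 1 = 2
depth(f2(f1(f2(0)))) = 1 + depth(f1(f2(0))) = 1 + 2 = 3

3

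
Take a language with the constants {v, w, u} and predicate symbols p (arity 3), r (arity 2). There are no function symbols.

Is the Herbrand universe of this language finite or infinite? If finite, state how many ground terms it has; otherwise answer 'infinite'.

There are no function symbols, so every ground term is one of the 3 constants.
The Herbrand universe is {v, w, u}, which is finite with 3 elements.

3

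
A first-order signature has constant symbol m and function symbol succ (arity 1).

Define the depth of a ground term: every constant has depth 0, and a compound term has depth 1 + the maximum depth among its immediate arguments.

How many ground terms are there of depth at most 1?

Write N_k for the number of ground terms of depth ≤ k. A term of depth ≤ k is either a constant or a function symbol applied to arguments of depth ≤ k−1, so N_k = 1 + N_{k-1}.
N_0 = 1
N_1 = 1 + 1 = 2
Explicitly: m, succ(m).

2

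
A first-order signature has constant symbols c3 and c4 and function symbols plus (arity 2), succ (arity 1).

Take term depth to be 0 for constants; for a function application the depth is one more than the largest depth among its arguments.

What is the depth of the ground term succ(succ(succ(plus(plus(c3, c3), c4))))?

5

depth(plus(c3, c3)) = 1 + max(0, 0) = 1
depth(plus(plus(c3, c3), c4)) = 1 + max(1, 0) = 2
depth(succ(plus(plus(c3, c3), c4))) = 1 + depth(plus(plus(c3, c3), c4)) = 1 + 2 = 3
depth(succ(succ(plus(plus(c3, c3), c4)))) = 1 + depth(succ(plus(plus(c3, c3), c4))) = 1 + 3 = 4
depth(succ(succ(succ(plus(plus(c3, c3), c4))))) = 1 + depth(succ(succ(plus(plus(c3, c3), c4)))) = 1 + 4 = 5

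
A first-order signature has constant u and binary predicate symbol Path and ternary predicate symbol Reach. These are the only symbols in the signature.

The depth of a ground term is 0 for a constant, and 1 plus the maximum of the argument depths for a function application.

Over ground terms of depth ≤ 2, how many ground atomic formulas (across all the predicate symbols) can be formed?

2

First count ground terms of depth ≤ 2.
With no function symbols every ground term is a constant, so there is exactly 1 ground term at every depth bound.
N_0 = 1
N_1 = 1
N_2 = 1
Explicitly: u.
So |H| = 1.
Ground atoms are formed by filling each argument slot of a predicate with a term from H, so an r-ary predicate gives |H|^r atoms:
  Path: 1^2 = 1;  Reach: 1^3 = 1
Total ground atoms: 1 + 1 = 2.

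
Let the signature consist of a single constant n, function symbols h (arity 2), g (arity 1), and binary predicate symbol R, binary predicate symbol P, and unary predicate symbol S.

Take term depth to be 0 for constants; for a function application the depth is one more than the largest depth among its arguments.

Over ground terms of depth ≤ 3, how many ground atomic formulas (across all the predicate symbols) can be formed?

67161

First count ground terms of depth ≤ 3.
If N_k denotes the number of depth-≤k ground terms, the 1 constant gives N_0 = 1, and each function symbol of arity r contributes N_{k-1}^r new terms at level k: N_k = 1 + N_{k-1}^2 + N_{k-1}.
N_0 = 1
N_1 = 1 + 1^2 + 1 = 3
N_2 = 1 + 3^2 + 3 = 13
N_3 = 1 + 13^2 + 13 = 183
So |H| = 183.
Ground atoms are formed by filling each argument slot of a predicate with a term from H, so an r-ary predicate gives |H|^r atoms:
  R: 183^2 = 33489;  P: 183^2 = 33489;  S: 183
Total ground atoms: 33489 + 33489 + 183 = 67161.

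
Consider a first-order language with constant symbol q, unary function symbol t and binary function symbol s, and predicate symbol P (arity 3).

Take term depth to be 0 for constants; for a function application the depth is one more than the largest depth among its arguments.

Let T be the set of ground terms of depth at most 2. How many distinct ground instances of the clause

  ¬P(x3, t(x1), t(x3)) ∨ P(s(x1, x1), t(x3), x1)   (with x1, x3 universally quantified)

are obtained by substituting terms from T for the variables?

169

Ground terms of depth ≤ 2:
  Let N_k = |{terms of depth ≤ k}|. Then N_0 = 1 and N_k = 1 + N_{k-1} + N_{k-1}^2 for k ≥ 1 (one summand per function symbol, arity giving the exponent).
  N_0 = 1
  N_1 = 1 + 1 + 1^2 = 3
  N_2 = 1 + 3 + 3^2 = 13
So there are 13 ground terms available for substitution.
The clause has 2 distinct variables (x1, x3), each appearing in the body. In the free term algebra distinct substitutions yield syntactically distinct ground instances.
Number of ground instances = 13^2 = 169.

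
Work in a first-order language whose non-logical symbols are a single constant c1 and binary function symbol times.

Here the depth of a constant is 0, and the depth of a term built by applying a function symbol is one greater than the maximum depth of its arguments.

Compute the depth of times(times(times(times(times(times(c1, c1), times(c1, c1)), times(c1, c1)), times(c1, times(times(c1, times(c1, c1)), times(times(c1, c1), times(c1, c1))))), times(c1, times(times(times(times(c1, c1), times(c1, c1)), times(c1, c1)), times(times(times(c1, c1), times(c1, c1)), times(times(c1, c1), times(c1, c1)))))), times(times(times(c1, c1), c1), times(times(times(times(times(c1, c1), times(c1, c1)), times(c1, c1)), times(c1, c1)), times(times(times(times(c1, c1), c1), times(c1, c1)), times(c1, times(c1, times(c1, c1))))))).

depth(times(c1, c1)) = 1 + max(0, 0) = 1
depth(times(times(c1, c1), times(c1, c1))) = 1 + max(1, 1) = 2
depth(times(times(times(c1, c1), times(c1, c1)), times(c1, c1))) = 1 + max(2, 1) = 3
depth(times(c1, times(c1, c1))) = 1 + max(0, 1) = 2
depth(times(times(c1, times(c1, c1)), times(times(c1, c1), times(c1, c1)))) = 1 + max(2, 2) = 3
depth(times(c1, times(times(c1, times(c1, c1)), times(times(c1, c1), times(c1, c1))))) = 1 + max(0, 3) = 4
depth(times(times(times(times(c1, c1), times(c1, c1)), times(c1, c1)), times(c1, times(times(c1, times(c1, c1)), times(times(c1, c1), times(c1, c1)))))) = 1 + max(3, 4) = 5
depth(times(times(times(c1, c1), times(c1, c1)), times(times(c1, c1), times(c1, c1)))) = 1 + max(2, 2) = 3
depth(times(times(times(times(c1, c1), times(c1, c1)), times(c1, c1)), times(times(times(c1, c1), times(c1, c1)), times(times(c1, c1), times(c1, c1))))) = 1 + max(3, 3) = 4
depth(times(c1, times(times(times(times(c1, c1), times(c1, c1)), times(c1, c1)), times(times(times(c1, c1), times(c1, c1)), times(times(c1, c1), times(c1, c1)))))) = 1 + max(0, 4) = 5
depth(times(times(times(times(times(c1, c1), times(c1, c1)), times(c1, c1)), times(c1, times(times(c1, times(c1, c1)), times(times(c1, c1), times(c1, c1))))), times(c1, times(times(times(times(c1, c1), times(c1, c1)), times(c1, c1)), times(times(times(c1, c1), times(c1, c1)), times(times(c1, c1), times(c1, c1))))))) = 1 + max(5, 5) = 6
depth(times(times(c1, c1), c1)) = 1 + max(1, 0) = 2
depth(times(times(times(times(c1, c1), times(c1, c1)), times(c1, c1)), times(c1, c1))) = 1 + max(3, 1) = 4
depth(times(times(times(c1, c1), c1), times(c1, c1))) = 1 + max(2, 1) = 3
depth(times(c1, times(c1, times(c1, c1)))) = 1 + max(0, 2) = 3
depth(times(times(times(times(c1, c1), c1), times(c1, c1)), times(c1, times(c1, times(c1, c1))))) = 1 + max(3, 3) = 4
depth(times(times(times(times(times(c1, c1), times(c1, c1)), times(c1, c1)), times(c1, c1)), times(times(times(times(c1, c1), c1), times(c1, c1)), times(c1, times(c1, times(c1, c1)))))) = 1 + max(4, 4) = 5
depth(times(times(times(c1, c1), c1), times(times(times(times(times(c1, c1), times(c1, c1)), times(c1, c1)), times(c1, c1)), times(times(times(times(c1, c1), c1), times(c1, c1)), times(c1, times(c1, times(c1, c1))))))) = 1 + max(2, 5) = 6
depth(times(times(times(times(times(times(c1, c1), times(c1, c1)), times(c1, c1)), times(c1, times(times(c1, times(c1, c1)), times(times(c1, c1), times(c1, c1))))), times(c1, times(times(times(times(c1, c1), times(c1, c1)), times(c1, c1)), times(times(times(c1, c1), times(c1, c1)), times(times(c1, c1), times(c1, c1)))))), times(times(times(c1, c1), c1), times(times(times(times(times(c1, c1), times(c1, c1)), times(c1, c1)), times(c1, c1)), times(times(times(times(c1, c1), c1), times(c1, c1)), times(c1, times(c1, times(c1, c1)))))))) = 1 + max(6, 6) = 7

7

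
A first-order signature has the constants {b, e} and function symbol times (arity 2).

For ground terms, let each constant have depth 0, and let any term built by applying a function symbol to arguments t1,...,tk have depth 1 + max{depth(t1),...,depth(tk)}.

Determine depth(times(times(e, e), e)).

2

depth(times(e, e)) = 1 + max(0, 0) = 1
depth(times(times(e, e), e)) = 1 + max(1, 0) = 2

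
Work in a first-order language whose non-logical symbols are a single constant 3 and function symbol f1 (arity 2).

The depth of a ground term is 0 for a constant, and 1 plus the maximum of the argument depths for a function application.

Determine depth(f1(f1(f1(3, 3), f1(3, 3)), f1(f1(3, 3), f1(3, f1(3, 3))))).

4

depth(f1(3, 3)) = 1 + max(0, 0) = 1
depth(f1(f1(3, 3), f1(3, 3))) = 1 + max(1, 1) = 2
depth(f1(3, f1(3, 3))) = 1 + max(0, 1) = 2
depth(f1(f1(3, 3), f1(3, f1(3, 3)))) = 1 + max(1, 2) = 3
depth(f1(f1(f1(3, 3), f1(3, 3)), f1(f1(3, 3), f1(3, f1(3, 3))))) = 1 + max(2, 3) = 4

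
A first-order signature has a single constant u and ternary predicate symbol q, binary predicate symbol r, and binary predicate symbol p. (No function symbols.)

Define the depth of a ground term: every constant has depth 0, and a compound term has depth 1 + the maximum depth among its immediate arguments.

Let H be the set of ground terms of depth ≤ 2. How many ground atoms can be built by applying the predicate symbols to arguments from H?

3

First count ground terms of depth ≤ 2.
With no function symbols every ground term is a constant, so there is exactly 1 ground term at every depth bound.
N_0 = 1
N_1 = 1
N_2 = 1
Explicitly: u.
So |H| = 1.
Each predicate of arity r yields |H|^r ground atoms (one per choice of an r-tuple from H):
  q: 1^3 = 1;  r: 1^2 = 1;  p: 1^2 = 1
Total ground atoms: 1 + 1 + 1 = 3.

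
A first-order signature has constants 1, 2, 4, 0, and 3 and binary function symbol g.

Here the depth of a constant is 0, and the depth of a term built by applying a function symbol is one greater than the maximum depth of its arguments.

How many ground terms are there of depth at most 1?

30

Let N_k = |{terms of depth ≤ k}|. Then N_0 = 5 and N_k = 5 + N_{k-1}^2 for k ≥ 1 (one summand per function symbol, arity giving the exponent).
N_0 = 5
N_1 = 5 + 5^2 = 30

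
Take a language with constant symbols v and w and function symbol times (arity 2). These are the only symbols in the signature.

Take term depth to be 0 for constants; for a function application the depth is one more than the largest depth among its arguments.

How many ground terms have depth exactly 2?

32

If N_k denotes the number of depth-≤k ground terms, the 2 constants give N_0 = 2, and each function symbol of arity r contributes N_{k-1}^r new terms at level k: N_k = 2 + N_{k-1}^2.
N_0 = 2
N_1 = 2 + 2^2 = 6
N_2 = 2 + 6^2 = 38
Terms of depth exactly 2: N_2 − N_1 = 38 − 6 = 32.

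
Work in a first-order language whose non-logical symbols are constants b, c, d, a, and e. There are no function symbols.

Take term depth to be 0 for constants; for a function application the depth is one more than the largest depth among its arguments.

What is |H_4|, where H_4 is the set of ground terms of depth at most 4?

5

With no function symbols every ground term is a constant, so there are exactly 5 ground terms at every depth bound.
N_0 = 5
N_1 = 5
N_2 = 5
N_3 = 5
N_4 = 5
Explicitly: b, c, d, a, e.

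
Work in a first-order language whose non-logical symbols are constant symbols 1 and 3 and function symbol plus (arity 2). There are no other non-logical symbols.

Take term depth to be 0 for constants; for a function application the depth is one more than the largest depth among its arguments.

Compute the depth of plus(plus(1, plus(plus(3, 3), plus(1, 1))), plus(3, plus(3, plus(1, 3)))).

depth(plus(3, 3)) = 1 + max(0, 0) = 1
depth(plus(1, 1)) = 1 + max(0, 0) = 1
depth(plus(plus(3, 3), plus(1, 1))) = 1 + max(1, 1) = 2
depth(plus(1, plus(plus(3, 3), plus(1, 1)))) = 1 + max(0, 2) = 3
depth(plus(1, 3)) = 1 + max(0, 0) = 1
depth(plus(3, plus(1, 3))) = 1 + max(0, 1) = 2
depth(plus(3, plus(3, plus(1, 3)))) = 1 + max(0, 2) = 3
depth(plus(plus(1, plus(plus(3, 3), plus(1, 1))), plus(3, plus(3, plus(1, 3))))) = 1 + max(3, 3) = 4

4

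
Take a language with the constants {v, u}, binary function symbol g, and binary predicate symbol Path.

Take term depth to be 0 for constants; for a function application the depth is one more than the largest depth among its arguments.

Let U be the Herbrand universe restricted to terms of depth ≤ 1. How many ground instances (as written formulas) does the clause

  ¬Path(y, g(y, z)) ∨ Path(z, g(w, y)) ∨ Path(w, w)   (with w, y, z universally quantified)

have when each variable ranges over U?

Ground terms of depth ≤ 1:
  Count level by level. With function symbols g/2, the terms of depth ≤ k are the 2 constants together with each function applied to depth-≤(k−1) tuples, so N_k = 2 + N_{k-1}^2.
  N_0 = 2
  N_1 = 2 + 2^2 = 6
So there are 6 ground terms available for substitution.
The clause has 3 distinct variables (w, y, z), each appearing in the body. In the free term algebra distinct substitutions yield syntactically distinct ground instances.
Number of ground instances = 6^3 = 216.

216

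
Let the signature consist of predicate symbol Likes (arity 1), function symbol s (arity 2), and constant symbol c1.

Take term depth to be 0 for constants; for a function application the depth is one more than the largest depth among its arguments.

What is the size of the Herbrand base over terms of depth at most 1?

First count ground terms of depth ≤ 1.
Let N_k = |{terms of depth ≤ k}|. Then N_0 = 1 and N_k = 1 + N_{k-1}^2 for k ≥ 1 (one summand per function symbol, arity giving the exponent).
N_0 = 1
N_1 = 1 + 1^2 = 2
So |H| = 2.
Ground atoms are formed by filling each argument slot of a predicate with a term from H, so an r-ary predicate gives |H|^r atoms:
  Likes: 2
Total ground atoms: 2.

2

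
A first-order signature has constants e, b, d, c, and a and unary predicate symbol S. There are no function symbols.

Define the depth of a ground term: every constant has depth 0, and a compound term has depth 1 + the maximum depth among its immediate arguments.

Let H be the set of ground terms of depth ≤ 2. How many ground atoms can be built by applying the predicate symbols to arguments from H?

5

First count ground terms of depth ≤ 2.
With no function symbols every ground term is a constant, so there are exactly 5 ground terms at every depth bound.
N_0 = 5
N_1 = 5
N_2 = 5
So |H| = 5.
For each predicate symbol, the number of ground atoms is |H| raised to its arity; summing:
  S: 5
Total ground atoms: 5.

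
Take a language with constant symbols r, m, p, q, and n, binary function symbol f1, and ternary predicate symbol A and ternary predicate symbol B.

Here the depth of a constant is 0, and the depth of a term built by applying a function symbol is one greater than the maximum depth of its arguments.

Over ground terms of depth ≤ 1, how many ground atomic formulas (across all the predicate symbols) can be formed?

First count ground terms of depth ≤ 1.
Let N_k = |{terms of depth ≤ k}|. Then N_0 = 5 and N_k = 5 + N_{k-1}^2 for k ≥ 1 (one summand per function symbol, arity giving the exponent).
N_0 = 5
N_1 = 5 + 5^2 = 30
So |H| = 30.
Ground atoms are formed by filling each argument slot of a predicate with a term from H, so an r-ary predicate gives |H|^r atoms:
  A: 30^3 = 27000;  B: 30^3 = 27000
Total ground atoms: 27000 + 27000 = 54000.

54000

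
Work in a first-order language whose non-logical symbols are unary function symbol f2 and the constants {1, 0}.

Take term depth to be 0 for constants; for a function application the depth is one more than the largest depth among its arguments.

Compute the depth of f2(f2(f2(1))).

depth(f2(1)) = 1 + depth(1) = 1 + 0 = 1
depth(f2(f2(1))) = 1 + depth(f2(1)) = 1 + 1 = 2
depth(f2(f2(f2(1)))) = 1 + depth(f2(f2(1))) = 1 + 2 = 3

3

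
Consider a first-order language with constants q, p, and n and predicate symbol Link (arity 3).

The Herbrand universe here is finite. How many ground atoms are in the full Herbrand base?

27

With no function symbols, the Herbrand universe is just the 3 constants.
Ground atoms per predicate: Link: 3^3 = 27.
Herbrand base size = 27 = 27.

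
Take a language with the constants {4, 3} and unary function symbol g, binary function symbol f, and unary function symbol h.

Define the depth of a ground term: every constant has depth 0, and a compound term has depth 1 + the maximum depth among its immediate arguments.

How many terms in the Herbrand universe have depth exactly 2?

Count level by level. With function symbols g/1, f/2, h/1, the terms of depth ≤ k are the 2 constants together with each function applied to depth-≤(k−1) tuples, so N_k = 2 + N_{k-1} + N_{k-1}^2 + N_{k-1}.
N_0 = 2
N_1 = 2 + 2 + 2^2 + 2 = 10
N_2 = 2 + 10 + 10^2 + 10 = 122
Terms of depth exactly 2: N_2 − N_1 = 122 − 10 = 112.

112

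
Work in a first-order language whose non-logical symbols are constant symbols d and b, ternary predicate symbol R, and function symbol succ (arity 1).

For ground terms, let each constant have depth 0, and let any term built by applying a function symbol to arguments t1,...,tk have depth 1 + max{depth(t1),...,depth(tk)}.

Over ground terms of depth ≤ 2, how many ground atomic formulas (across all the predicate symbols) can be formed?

216

First count ground terms of depth ≤ 2.
Write N_k for the number of ground terms of depth ≤ k. A term of depth ≤ k is either a constant or a function symbol applied to arguments of depth ≤ k−1, so N_k = 2 + N_{k-1}.
N_0 = 2
N_1 = 2 + 2 = 4
N_2 = 2 + 4 = 6
Explicitly: d, b, succ(d), succ(b), succ(succ(d)), succ(succ(b)).
So |H| = 6.
Each predicate of arity r yields |H|^r ground atoms (one per choice of an r-tuple from H):
  R: 6^3 = 216
Total ground atoms: 216.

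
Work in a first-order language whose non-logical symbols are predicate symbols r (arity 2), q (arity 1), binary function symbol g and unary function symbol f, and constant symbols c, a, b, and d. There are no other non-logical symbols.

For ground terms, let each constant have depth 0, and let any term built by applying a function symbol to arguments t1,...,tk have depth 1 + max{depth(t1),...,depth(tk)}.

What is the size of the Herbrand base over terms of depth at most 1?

First count ground terms of depth ≤ 1.
Let N_k count ground terms of depth at most k. Each non-constant term of depth ≤ k is some function symbol applied to depth-≤(k−1) arguments, giving N_k = 4 + N_{k-1}^2 + N_{k-1}.
N_0 = 4
N_1 = 4 + 4^2 + 4 = 24
So |H| = 24.
Each predicate of arity r yields |H|^r ground atoms (one per choice of an r-tuple from H):
  r: 24^2 = 576;  q: 24
Total ground atoms: 576 + 24 = 600.

600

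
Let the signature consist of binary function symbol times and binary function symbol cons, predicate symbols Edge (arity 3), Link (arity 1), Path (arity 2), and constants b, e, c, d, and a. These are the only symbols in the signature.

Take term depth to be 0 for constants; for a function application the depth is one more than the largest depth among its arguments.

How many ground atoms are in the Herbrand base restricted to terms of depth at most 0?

155

First count ground terms of depth ≤ 0.
Let N_k = |{terms of depth ≤ k}|. Then N_0 = 5 and N_k = 5 + N_{k-1}^2 + N_{k-1}^2 for k ≥ 1 (one summand per function symbol, arity giving the exponent).
N_0 = 5
So |H| = 5.
Ground atoms are formed by filling each argument slot of a predicate with a term from H, so an r-ary predicate gives |H|^r atoms:
  Edge: 5^3 = 125;  Link: 5;  Path: 5^2 = 25
Total ground atoms: 125 + 5 + 25 = 155.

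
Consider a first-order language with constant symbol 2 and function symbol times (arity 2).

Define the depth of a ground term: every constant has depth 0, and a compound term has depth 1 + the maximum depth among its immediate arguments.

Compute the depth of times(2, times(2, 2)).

2

depth(times(2, 2)) = 1 + max(0, 0) = 1
depth(times(2, times(2, 2))) = 1 + max(0, 1) = 2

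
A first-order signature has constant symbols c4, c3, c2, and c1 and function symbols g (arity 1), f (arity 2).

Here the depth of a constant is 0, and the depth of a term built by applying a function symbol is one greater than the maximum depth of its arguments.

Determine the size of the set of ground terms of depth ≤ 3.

Let N_k = |{terms of depth ≤ k}|. Then N_0 = 4 and N_k = 4 + N_{k-1} + N_{k-1}^2 for k ≥ 1 (one summand per function symbol, arity giving the exponent).
N_0 = 4
N_1 = 4 + 4 + 4^2 = 24
N_2 = 4 + 24 + 24^2 = 604
N_3 = 4 + 604 + 604^2 = 365424

365424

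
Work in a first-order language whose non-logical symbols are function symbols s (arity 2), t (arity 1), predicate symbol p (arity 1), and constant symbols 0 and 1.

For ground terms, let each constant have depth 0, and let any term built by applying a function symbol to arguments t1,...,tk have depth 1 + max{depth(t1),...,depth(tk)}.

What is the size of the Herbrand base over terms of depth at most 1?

8

First count ground terms of depth ≤ 1.
Let N_k = |{terms of depth ≤ k}|. Then N_0 = 2 and N_k = 2 + N_{k-1}^2 + N_{k-1} for k ≥ 1 (one summand per function symbol, arity giving the exponent).
N_0 = 2
N_1 = 2 + 2^2 + 2 = 8
Explicitly: 0, 1, s(0, 0), s(0, 1), s(1, 0), s(1, 1), t(0), t(1).
So |H| = 8.
Ground atoms are formed by filling each argument slot of a predicate with a term from H, so an r-ary predicate gives |H|^r atoms:
  p: 8
Total ground atoms: 8.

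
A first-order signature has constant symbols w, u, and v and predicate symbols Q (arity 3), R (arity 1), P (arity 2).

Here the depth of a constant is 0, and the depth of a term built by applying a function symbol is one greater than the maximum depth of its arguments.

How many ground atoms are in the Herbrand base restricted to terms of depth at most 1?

First count ground terms of depth ≤ 1.
With no function symbols every ground term is a constant, so there are exactly 3 ground terms at every depth bound.
N_0 = 3
N_1 = 3
Explicitly: w, u, v.
So |H| = 3.
Each predicate of arity r yields |H|^r ground atoms (one per choice of an r-tuple from H):
  Q: 3^3 = 27;  R: 3;  P: 3^2 = 9
Total ground atoms: 27 + 3 + 9 = 39.

39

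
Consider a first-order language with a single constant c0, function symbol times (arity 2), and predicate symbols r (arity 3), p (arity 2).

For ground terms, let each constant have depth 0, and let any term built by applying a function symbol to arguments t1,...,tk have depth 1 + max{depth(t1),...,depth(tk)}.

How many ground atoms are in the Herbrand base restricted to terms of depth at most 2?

150

First count ground terms of depth ≤ 2.
Let N_k count ground terms of depth at most k. Each non-constant term of depth ≤ k is some function symbol applied to depth-≤(k−1) arguments, giving N_k = 1 + N_{k-1}^2.
N_0 = 1
N_1 = 1 + 1^2 = 2
N_2 = 1 + 2^2 = 5
Explicitly: c0, times(c0, c0), times(c0, times(c0, c0)), times(times(c0, c0), c0), times(times(c0, c0), times(c0, c0)).
So |H| = 5.
For each predicate symbol, the number of ground atoms is |H| raised to its arity; summing:
  r: 5^3 = 125;  p: 5^2 = 25
Total ground atoms: 125 + 25 = 150.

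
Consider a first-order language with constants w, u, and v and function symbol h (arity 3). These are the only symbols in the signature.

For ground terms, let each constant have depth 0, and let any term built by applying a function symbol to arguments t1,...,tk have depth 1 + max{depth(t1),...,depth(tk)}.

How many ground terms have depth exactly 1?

Let N_k = |{terms of depth ≤ k}|. Then N_0 = 3 and N_k = 3 + N_{k-1}^3 for k ≥ 1 (one summand per function symbol, arity giving the exponent).
N_0 = 3
N_1 = 3 + 3^3 = 30
Terms of depth exactly 1: N_1 − N_0 = 30 − 3 = 27.

27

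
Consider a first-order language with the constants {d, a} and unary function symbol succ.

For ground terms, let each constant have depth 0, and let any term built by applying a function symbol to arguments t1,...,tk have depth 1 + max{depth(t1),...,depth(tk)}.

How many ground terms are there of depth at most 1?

4

Write N_k for the number of ground terms of depth ≤ k. A term of depth ≤ k is either a constant or a function symbol applied to arguments of depth ≤ k−1, so N_k = 2 + N_{k-1}.
N_0 = 2
N_1 = 2 + 2 = 4
Explicitly: d, a, succ(d), succ(a).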